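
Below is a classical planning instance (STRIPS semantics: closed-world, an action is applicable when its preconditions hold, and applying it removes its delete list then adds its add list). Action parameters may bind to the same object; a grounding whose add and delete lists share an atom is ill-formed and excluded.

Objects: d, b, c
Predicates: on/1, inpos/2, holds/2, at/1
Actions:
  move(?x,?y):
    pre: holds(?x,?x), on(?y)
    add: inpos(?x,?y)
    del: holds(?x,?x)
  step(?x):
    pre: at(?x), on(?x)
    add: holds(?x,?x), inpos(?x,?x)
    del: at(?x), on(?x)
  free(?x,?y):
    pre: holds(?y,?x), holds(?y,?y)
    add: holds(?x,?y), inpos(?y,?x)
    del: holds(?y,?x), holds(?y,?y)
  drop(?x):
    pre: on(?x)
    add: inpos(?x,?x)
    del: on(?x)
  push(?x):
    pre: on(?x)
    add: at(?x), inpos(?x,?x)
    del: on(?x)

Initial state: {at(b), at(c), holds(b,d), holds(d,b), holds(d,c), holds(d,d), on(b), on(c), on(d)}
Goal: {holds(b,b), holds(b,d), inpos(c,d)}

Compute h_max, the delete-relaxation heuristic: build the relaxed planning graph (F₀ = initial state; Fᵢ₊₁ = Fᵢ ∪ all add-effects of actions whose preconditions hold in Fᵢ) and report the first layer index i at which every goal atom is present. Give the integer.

F0 = init (9 atoms)
F1 = F0 ∪ {at(d), holds(b,b), holds(c,c), holds(c,d), inpos(b,b), inpos(c,c), inpos(d,b), inpos(d,c), inpos(d,d)}  (18 atoms)
F2 = F1 ∪ {inpos(b,c), inpos(b,d), inpos(c,b), inpos(c,d)}  (22 atoms)
goal ⊆ F2  ⇒  h_max = 2

2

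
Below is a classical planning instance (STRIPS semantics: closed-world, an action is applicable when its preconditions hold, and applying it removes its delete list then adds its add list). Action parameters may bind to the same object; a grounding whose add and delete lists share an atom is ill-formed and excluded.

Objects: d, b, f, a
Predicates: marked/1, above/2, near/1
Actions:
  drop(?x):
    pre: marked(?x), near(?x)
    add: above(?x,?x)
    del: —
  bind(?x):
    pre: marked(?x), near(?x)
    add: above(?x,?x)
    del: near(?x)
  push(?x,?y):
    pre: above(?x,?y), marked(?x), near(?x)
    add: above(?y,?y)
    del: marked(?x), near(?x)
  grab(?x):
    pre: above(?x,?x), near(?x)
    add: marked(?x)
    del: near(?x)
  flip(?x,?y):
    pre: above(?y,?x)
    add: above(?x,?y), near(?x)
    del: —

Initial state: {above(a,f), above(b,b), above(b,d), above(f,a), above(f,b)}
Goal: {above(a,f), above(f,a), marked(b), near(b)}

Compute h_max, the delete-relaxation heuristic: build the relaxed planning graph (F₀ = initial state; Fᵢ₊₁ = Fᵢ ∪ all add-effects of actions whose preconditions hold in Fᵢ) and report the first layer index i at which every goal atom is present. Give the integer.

2

F0 = init (5 atoms)
F1 = F0 ∪ {above(b,f), above(d,b), near(a), near(b), near(d), near(f)}  (11 atoms)
F2 = F1 ∪ {marked(b)}  (12 atoms)
goal ⊆ F2  ⇒  h_max = 2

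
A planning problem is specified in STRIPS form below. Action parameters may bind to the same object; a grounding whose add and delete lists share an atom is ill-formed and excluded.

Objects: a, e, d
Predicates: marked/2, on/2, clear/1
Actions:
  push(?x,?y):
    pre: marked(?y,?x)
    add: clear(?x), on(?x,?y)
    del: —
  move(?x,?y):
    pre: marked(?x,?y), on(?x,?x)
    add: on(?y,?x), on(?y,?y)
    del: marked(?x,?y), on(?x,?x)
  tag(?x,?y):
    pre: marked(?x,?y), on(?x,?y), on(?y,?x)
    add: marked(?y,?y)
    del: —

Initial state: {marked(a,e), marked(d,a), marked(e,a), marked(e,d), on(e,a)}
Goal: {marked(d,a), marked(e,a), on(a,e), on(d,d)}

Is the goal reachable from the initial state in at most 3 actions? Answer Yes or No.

1. push(a,e)  →  {clear(a), marked(a,e), marked(d,a), marked(e,a), marked(e,d), on(a,e), on(e,a)}
2. tag(a,e)  →  {clear(a), marked(a,e), marked(d,a), marked(e,a), marked(e,d), marked(e,e), on(a,e), on(e,a)}
3. push(e,e)  →  {clear(a), clear(e), marked(a,e), marked(d,a), marked(e,a), marked(e,d), marked(e,e), on(a,e), on(e,a), on(e,e)}
4. move(e,d)  →  {clear(a), clear(e), marked(a,e), marked(d,a), marked(e,a), marked(e,e), on(a,e), on(d,d), on(d,e), on(e,a)}
optimal plan length = 4; 4 > 3

No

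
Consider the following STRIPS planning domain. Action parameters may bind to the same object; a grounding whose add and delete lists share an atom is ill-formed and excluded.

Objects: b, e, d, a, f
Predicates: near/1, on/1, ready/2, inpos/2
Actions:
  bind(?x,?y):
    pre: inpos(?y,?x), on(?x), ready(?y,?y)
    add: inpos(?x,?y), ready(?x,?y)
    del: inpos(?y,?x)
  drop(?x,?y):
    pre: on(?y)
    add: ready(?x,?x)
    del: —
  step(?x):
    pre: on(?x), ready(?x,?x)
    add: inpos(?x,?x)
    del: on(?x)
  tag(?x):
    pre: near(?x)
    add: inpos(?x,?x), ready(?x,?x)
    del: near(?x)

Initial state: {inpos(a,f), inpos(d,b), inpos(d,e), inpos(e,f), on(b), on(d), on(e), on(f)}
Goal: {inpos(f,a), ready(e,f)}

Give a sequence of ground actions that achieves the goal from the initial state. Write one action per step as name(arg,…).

drop(e,b); bind(f,e); drop(a,b); bind(f,a); drop(f,b); bind(e,f)

1. drop(e,b)  →  {inpos(a,f), inpos(d,b), inpos(d,e), inpos(e,f), on(b), on(d), on(e), on(f), ready(e,e)}
2. bind(f,e)  →  {inpos(a,f), inpos(d,b), inpos(d,e), inpos(f,e), on(b), on(d), on(e), on(f), ready(e,e), ready(f,e)}
3. drop(a,b)  →  {inpos(a,f), inpos(d,b), inpos(d,e), inpos(f,e), on(b), on(d), on(e), on(f), ready(a,a), ready(e,e), ready(f,e)}
4. bind(f,a)  →  {inpos(d,b), inpos(d,e), inpos(f,a), inpos(f,e), on(b), on(d), on(e), on(f), ready(a,a), ready(e,e), ready(f,a), ready(f,e)}
5. drop(f,b)  →  {inpos(d,b), inpos(d,e), inpos(f,a), inpos(f,e), on(b), on(d), on(e), on(f), ready(a,a), ready(e,e), ready(f,a), ready(f,e), ready(f,f)}
6. bind(e,f)  →  {inpos(d,b), inpos(d,e), inpos(e,f), inpos(f,a), on(b), on(d), on(e), on(f), ready(a,a), ready(e,e), ready(e,f), ready(f,a), ready(f,e), ready(f,f)}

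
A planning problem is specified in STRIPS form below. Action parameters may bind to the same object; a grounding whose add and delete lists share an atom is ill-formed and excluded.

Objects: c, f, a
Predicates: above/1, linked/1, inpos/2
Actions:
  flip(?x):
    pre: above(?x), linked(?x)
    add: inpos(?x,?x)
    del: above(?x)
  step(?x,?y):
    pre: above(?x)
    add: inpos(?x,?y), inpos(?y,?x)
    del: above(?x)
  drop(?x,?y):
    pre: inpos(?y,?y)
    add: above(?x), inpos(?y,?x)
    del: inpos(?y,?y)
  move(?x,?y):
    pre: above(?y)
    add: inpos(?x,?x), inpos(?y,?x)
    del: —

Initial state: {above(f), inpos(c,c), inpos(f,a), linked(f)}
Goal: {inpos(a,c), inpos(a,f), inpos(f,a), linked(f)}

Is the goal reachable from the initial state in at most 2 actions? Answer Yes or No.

No

1. step(f,a)  →  {inpos(a,f), inpos(c,c), inpos(f,a), linked(f)}
2. drop(a,c)  →  {above(a), inpos(a,f), inpos(c,a), inpos(f,a), linked(f)}
3. step(a,c)  →  {inpos(a,c), inpos(a,f), inpos(c,a), inpos(f,a), linked(f)}
optimal plan length = 3; 3 > 2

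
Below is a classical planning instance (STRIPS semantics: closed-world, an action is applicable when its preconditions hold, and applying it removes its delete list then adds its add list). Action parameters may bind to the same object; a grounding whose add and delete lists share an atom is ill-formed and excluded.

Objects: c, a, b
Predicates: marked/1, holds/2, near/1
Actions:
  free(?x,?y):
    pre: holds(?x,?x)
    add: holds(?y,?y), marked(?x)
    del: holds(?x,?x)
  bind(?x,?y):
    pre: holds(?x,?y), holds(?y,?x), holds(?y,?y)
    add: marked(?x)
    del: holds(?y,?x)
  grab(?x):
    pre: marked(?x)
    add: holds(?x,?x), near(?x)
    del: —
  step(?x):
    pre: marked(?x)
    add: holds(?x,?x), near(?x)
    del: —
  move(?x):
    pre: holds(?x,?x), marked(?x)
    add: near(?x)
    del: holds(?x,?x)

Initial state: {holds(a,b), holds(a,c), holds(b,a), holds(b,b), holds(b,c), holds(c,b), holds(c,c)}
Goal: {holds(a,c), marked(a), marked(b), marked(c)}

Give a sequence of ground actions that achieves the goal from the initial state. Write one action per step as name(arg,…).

free(c,a); free(a,c); free(b,c)

1. free(c,a)  →  {holds(a,a), holds(a,b), holds(a,c), holds(b,a), holds(b,b), holds(b,c), holds(c,b), marked(c)}
2. free(a,c)  →  {holds(a,b), holds(a,c), holds(b,a), holds(b,b), holds(b,c), holds(c,b), holds(c,c), marked(a), marked(c)}
3. free(b,c)  →  {holds(a,b), holds(a,c), holds(b,a), holds(b,c), holds(c,b), holds(c,c), marked(a), marked(b), marked(c)}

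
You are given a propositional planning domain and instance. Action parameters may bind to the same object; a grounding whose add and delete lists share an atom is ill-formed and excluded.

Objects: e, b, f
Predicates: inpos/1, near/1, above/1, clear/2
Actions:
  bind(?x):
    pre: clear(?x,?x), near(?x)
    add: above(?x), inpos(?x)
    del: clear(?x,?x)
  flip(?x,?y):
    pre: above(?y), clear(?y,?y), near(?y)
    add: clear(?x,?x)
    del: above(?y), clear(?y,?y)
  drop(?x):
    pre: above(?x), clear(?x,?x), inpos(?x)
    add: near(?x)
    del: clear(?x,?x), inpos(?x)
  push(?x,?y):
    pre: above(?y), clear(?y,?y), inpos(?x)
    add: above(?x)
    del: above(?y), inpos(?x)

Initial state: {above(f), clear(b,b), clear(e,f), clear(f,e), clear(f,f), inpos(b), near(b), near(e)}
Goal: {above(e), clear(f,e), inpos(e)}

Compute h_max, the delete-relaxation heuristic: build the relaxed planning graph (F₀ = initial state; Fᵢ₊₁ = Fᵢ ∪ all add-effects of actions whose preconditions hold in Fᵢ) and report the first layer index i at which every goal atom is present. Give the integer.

F0 = init (8 atoms)
F1 = F0 ∪ {above(b)}  (9 atoms)
F2 = F1 ∪ {clear(e,e)}  (10 atoms)
F3 = F2 ∪ {above(e), inpos(e)}  (12 atoms)
goal ⊆ F3  ⇒  h_max = 3

3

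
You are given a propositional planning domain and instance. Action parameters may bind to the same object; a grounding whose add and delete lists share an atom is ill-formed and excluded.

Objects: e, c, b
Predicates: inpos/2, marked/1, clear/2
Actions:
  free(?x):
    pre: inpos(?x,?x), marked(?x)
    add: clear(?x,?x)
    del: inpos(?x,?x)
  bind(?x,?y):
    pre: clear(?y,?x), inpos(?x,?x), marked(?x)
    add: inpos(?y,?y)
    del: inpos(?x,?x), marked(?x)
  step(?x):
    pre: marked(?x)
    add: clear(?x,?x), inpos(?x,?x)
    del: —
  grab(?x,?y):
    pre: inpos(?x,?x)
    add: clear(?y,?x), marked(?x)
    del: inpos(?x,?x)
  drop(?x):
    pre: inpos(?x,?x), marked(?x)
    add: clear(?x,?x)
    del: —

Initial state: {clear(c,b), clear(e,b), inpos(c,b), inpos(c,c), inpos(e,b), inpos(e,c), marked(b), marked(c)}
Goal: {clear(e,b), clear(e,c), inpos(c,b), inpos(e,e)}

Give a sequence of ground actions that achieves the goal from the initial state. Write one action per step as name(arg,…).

step(b); bind(b,e); grab(c,e)

1. step(b)  →  {clear(b,b), clear(c,b), clear(e,b), inpos(b,b), inpos(c,b), inpos(c,c), inpos(e,b), inpos(e,c), marked(b), marked(c)}
2. bind(b,e)  →  {clear(b,b), clear(c,b), clear(e,b), inpos(c,b), inpos(c,c), inpos(e,b), inpos(e,c), inpos(e,e), marked(c)}
3. grab(c,e)  →  {clear(b,b), clear(c,b), clear(e,b), clear(e,c), inpos(c,b), inpos(e,b), inpos(e,c), inpos(e,e), marked(c)}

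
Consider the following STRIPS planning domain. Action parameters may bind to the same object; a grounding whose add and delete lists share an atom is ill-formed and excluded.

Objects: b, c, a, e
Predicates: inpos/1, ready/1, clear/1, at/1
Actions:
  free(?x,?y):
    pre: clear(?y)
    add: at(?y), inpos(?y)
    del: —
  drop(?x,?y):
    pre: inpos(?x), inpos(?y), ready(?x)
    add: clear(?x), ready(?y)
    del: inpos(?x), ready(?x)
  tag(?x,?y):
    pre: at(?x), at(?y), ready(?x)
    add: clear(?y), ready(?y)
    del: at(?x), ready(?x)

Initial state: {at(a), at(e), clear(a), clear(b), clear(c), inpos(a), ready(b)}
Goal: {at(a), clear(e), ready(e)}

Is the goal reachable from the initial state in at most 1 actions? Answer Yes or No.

No

1. free(b,b)  →  {at(a), at(b), at(e), clear(a), clear(b), clear(c), inpos(a), inpos(b), ready(b)}
2. tag(b,e)  →  {at(a), at(e), clear(a), clear(b), clear(c), clear(e), inpos(a), inpos(b), ready(e)}
optimal plan length = 2; 2 > 1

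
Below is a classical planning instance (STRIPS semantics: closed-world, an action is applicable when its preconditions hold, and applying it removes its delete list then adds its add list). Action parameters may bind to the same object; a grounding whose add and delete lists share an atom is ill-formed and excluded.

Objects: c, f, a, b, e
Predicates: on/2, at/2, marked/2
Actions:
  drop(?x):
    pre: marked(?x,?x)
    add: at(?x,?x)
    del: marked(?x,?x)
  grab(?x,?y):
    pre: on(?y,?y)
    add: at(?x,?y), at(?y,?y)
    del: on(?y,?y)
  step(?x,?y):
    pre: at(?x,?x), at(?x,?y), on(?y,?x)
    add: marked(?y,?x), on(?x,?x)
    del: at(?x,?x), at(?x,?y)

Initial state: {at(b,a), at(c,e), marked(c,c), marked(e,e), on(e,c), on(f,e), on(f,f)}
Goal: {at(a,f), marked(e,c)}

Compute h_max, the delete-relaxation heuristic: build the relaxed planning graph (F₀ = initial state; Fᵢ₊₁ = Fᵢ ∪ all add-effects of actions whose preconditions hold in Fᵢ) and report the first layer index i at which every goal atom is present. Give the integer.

F0 = init (7 atoms)
F1 = F0 ∪ {at(a,f), at(b,f), at(c,c), at(c,f), at(e,e), at(e,f), at(f,f)}  (14 atoms)
F2 = F1 ∪ {marked(e,c), marked(f,e), marked(f,f), on(c,c), on(e,e)}  (19 atoms)
goal ⊆ F2  ⇒  h_max = 2

2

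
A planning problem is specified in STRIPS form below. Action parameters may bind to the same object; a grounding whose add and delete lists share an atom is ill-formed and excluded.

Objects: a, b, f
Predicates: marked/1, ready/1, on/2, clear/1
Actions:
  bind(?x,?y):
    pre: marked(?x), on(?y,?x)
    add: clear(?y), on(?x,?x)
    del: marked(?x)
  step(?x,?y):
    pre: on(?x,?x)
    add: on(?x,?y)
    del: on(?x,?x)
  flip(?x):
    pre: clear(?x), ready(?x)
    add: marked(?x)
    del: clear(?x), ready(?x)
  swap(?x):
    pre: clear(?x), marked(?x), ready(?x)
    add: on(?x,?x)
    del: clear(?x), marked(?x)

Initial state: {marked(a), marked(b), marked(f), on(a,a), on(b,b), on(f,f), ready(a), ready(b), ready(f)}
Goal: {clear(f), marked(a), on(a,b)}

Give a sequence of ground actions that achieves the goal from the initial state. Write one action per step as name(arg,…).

bind(f,f); step(a,b)

1. bind(f,f)  →  {clear(f), marked(a), marked(b), on(a,a), on(b,b), on(f,f), ready(a), ready(b), ready(f)}
2. step(a,b)  →  {clear(f), marked(a), marked(b), on(a,b), on(b,b), on(f,f), ready(a), ready(b), ready(f)}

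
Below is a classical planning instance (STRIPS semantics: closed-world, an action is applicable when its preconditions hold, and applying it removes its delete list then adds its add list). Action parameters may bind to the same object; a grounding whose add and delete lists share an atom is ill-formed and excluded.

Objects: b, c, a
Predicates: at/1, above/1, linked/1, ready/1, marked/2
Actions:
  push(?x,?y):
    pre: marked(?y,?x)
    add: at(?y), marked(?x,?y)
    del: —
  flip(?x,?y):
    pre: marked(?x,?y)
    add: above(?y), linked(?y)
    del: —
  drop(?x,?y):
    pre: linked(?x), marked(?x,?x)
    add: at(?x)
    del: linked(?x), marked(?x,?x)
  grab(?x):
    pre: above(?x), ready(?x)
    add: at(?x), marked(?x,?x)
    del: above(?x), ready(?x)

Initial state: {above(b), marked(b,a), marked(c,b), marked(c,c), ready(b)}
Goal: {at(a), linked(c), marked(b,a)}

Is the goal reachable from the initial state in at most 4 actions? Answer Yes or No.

1. push(a,b)  →  {above(b), at(b), marked(a,b), marked(b,a), marked(c,b), marked(c,c), ready(b)}
2. push(b,a)  →  {above(b), at(a), at(b), marked(a,b), marked(b,a), marked(c,b), marked(c,c), ready(b)}
3. flip(c,c)  →  {above(b), above(c), at(a), at(b), linked(c), marked(a,b), marked(b,a), marked(c,b), marked(c,c), ready(b)}
optimal plan length = 3; 3 ≤ 4

Yes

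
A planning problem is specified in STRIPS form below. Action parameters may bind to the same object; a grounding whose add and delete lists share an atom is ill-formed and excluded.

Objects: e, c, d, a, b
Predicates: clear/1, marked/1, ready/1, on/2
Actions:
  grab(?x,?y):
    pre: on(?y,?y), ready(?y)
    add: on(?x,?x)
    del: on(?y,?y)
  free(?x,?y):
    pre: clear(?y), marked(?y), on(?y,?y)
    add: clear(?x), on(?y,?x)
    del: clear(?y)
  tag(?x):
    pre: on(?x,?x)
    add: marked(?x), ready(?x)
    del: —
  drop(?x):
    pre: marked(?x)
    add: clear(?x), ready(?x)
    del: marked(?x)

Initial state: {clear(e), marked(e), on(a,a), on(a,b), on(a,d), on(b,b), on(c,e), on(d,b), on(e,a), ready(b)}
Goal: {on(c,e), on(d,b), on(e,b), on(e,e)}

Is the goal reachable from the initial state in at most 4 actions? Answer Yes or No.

Yes

1. grab(e,b)  →  {clear(e), marked(e), on(a,a), on(a,b), on(a,d), on(c,e), on(d,b), on(e,a), on(e,e), ready(b)}
2. free(b,e)  →  {clear(b), marked(e), on(a,a), on(a,b), on(a,d), on(c,e), on(d,b), on(e,a), on(e,b), on(e,e), ready(b)}
optimal plan length = 2; 2 ≤ 4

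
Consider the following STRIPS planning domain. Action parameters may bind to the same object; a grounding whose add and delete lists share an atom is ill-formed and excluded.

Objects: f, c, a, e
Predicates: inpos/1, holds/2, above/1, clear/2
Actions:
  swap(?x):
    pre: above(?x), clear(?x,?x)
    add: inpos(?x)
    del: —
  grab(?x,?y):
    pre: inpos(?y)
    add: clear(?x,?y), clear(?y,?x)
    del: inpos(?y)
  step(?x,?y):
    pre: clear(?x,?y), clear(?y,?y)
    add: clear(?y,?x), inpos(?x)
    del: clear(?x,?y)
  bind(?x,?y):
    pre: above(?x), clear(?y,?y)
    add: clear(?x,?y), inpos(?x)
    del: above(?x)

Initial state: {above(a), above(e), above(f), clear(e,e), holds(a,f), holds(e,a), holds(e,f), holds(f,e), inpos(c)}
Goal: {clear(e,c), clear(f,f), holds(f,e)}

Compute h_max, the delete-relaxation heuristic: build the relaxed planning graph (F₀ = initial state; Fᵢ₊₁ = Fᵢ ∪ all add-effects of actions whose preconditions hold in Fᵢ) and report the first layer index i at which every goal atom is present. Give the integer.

F0 = init (9 atoms)
F1 = F0 ∪ {clear(a,c), clear(a,e), clear(c,a), clear(c,c), clear(c,e), clear(c,f), clear(e,c), clear(f,c), clear(f,e), inpos(a), inpos(e), inpos(f)}  (21 atoms)
F2 = F1 ∪ {clear(a,a), clear(a,f), clear(e,a), clear(e,f), clear(f,a), clear(f,f)}  (27 atoms)
goal ⊆ F2  ⇒  h_max = 2

2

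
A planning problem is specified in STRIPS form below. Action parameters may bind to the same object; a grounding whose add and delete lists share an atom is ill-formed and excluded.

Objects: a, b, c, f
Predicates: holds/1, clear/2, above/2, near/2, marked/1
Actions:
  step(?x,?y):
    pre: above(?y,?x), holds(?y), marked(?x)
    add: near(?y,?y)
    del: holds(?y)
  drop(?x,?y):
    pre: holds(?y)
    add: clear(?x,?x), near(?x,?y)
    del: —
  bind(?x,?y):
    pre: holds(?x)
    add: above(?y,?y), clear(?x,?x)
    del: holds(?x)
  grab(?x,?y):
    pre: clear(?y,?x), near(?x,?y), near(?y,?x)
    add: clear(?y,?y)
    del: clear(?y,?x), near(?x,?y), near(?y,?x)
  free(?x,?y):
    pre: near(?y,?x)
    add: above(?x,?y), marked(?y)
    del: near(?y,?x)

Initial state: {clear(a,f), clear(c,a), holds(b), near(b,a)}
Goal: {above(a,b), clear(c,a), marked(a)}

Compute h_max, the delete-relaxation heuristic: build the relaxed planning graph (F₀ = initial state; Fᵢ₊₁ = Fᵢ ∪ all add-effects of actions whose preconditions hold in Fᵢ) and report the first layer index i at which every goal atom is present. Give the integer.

2

F0 = init (4 atoms)
F1 = F0 ∪ {above(a,a), above(a,b), above(b,b), above(c,c), above(f,f), clear(a,a), clear(b,b), clear(c,c), clear(f,f), marked(b), near(a,b), near(b,b), near(c,b), near(f,b)}  (18 atoms)
F2 = F1 ∪ {above(b,a), above(b,c), above(b,f), marked(a), marked(c), marked(f)}  (24 atoms)
goal ⊆ F2  ⇒  h_max = 2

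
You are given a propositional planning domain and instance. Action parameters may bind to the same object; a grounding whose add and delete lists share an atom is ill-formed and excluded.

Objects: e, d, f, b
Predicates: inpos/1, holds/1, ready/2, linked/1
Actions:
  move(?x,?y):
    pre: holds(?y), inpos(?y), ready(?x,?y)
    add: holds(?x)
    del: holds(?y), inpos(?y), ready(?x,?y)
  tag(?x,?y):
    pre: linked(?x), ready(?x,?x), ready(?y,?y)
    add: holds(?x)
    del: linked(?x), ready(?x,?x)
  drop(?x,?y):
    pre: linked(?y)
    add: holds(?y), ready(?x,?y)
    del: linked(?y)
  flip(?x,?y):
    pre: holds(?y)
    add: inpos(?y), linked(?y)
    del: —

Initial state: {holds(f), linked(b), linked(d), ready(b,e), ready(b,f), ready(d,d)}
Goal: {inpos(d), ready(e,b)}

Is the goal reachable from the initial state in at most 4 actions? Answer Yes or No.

Yes

1. tag(d,d)  →  {holds(d), holds(f), linked(b), ready(b,e), ready(b,f)}
2. drop(e,b)  →  {holds(b), holds(d), holds(f), ready(b,e), ready(b,f), ready(e,b)}
3. flip(e,d)  →  {holds(b), holds(d), holds(f), inpos(d), linked(d), ready(b,e), ready(b,f), ready(e,b)}
optimal plan length = 3; 3 ≤ 4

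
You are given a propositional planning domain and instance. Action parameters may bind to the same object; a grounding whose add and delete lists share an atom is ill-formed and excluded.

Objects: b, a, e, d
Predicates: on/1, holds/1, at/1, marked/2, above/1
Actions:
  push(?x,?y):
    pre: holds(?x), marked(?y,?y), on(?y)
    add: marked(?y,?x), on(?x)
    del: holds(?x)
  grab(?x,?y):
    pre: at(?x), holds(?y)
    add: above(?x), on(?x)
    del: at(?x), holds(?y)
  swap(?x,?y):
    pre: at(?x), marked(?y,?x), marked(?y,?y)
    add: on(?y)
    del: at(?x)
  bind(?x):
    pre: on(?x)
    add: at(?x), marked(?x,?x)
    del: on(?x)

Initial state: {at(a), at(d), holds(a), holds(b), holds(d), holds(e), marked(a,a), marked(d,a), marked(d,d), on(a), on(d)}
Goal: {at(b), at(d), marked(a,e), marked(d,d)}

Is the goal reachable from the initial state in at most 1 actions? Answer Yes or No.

1. push(b,a)  →  {at(a), at(d), holds(a), holds(d), holds(e), marked(a,a), marked(a,b), marked(d,a), marked(d,d), on(a), on(b), on(d)}
2. push(e,a)  →  {at(a), at(d), holds(a), holds(d), marked(a,a), marked(a,b), marked(a,e), marked(d,a), marked(d,d), on(a), on(b), on(d), on(e)}
3. bind(b)  →  {at(a), at(b), at(d), holds(a), holds(d), marked(a,a), marked(a,b), marked(a,e), marked(b,b), marked(d,a), marked(d,d), on(a), on(d), on(e)}
optimal plan length = 3; 3 > 1

No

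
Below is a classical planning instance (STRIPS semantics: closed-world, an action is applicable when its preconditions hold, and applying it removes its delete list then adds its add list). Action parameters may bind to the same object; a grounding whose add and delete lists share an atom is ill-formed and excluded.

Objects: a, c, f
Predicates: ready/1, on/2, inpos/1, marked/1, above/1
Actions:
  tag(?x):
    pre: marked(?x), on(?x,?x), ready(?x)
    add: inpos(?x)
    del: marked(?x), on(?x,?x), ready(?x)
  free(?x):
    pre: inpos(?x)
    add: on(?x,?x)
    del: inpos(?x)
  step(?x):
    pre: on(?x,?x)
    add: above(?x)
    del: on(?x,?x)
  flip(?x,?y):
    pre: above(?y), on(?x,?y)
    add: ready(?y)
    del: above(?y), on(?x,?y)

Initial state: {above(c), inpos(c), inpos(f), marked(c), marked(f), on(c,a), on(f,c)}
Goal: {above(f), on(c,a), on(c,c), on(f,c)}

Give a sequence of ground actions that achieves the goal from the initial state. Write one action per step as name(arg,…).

free(c); free(f); step(f)

1. free(c)  →  {above(c), inpos(f), marked(c), marked(f), on(c,a), on(c,c), on(f,c)}
2. free(f)  →  {above(c), marked(c), marked(f), on(c,a), on(c,c), on(f,c), on(f,f)}
3. step(f)  →  {above(c), above(f), marked(c), marked(f), on(c,a), on(c,c), on(f,c)}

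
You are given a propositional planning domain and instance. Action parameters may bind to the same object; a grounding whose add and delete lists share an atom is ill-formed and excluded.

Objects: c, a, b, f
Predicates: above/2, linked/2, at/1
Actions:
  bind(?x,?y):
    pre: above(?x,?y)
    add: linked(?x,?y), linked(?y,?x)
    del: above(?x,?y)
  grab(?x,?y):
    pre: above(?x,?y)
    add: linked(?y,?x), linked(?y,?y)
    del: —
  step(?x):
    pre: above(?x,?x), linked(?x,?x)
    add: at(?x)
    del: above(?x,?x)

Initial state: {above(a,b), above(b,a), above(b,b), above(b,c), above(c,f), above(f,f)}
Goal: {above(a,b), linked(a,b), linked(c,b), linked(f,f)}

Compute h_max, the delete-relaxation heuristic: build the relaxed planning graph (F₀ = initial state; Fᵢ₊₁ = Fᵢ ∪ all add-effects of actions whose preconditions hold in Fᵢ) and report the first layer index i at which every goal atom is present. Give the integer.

F0 = init (6 atoms)
F1 = F0 ∪ {linked(a,a), linked(a,b), linked(b,a), linked(b,b), linked(b,c), linked(c,b), linked(c,c), linked(c,f), linked(f,c), linked(f,f)}  (16 atoms)
goal ⊆ F1  ⇒  h_max = 1

1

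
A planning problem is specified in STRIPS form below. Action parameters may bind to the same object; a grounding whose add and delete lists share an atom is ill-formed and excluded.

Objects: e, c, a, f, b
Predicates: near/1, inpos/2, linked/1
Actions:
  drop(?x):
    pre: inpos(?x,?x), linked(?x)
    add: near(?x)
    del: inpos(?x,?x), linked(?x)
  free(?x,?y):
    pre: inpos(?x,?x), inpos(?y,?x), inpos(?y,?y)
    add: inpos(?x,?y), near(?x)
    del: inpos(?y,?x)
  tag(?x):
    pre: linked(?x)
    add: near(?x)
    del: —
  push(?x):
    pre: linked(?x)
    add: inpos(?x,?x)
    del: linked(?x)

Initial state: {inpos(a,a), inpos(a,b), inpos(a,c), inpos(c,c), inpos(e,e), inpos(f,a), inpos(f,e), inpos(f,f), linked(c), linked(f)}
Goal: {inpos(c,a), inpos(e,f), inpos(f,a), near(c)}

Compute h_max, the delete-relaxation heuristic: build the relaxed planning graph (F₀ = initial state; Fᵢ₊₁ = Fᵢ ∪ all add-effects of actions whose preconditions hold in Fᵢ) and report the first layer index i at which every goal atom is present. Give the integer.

1

F0 = init (10 atoms)
F1 = F0 ∪ {inpos(a,f), inpos(c,a), inpos(e,f), near(a), near(c), near(e), near(f)}  (17 atoms)
goal ⊆ F1  ⇒  h_max = 1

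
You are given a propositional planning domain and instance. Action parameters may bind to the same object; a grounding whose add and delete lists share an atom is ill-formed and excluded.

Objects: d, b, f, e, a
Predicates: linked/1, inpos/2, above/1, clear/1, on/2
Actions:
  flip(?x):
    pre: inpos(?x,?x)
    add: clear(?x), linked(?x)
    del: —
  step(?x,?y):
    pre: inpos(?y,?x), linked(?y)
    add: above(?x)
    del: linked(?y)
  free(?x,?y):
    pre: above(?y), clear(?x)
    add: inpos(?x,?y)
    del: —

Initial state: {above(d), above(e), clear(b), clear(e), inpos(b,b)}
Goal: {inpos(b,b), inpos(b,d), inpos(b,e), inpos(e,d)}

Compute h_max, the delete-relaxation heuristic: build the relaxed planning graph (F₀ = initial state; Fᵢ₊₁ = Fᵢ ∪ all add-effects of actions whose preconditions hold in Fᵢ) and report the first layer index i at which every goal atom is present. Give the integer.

F0 = init (5 atoms)
F1 = F0 ∪ {inpos(b,d), inpos(b,e), inpos(e,d), inpos(e,e), linked(b)}  (10 atoms)
goal ⊆ F1  ⇒  h_max = 1

1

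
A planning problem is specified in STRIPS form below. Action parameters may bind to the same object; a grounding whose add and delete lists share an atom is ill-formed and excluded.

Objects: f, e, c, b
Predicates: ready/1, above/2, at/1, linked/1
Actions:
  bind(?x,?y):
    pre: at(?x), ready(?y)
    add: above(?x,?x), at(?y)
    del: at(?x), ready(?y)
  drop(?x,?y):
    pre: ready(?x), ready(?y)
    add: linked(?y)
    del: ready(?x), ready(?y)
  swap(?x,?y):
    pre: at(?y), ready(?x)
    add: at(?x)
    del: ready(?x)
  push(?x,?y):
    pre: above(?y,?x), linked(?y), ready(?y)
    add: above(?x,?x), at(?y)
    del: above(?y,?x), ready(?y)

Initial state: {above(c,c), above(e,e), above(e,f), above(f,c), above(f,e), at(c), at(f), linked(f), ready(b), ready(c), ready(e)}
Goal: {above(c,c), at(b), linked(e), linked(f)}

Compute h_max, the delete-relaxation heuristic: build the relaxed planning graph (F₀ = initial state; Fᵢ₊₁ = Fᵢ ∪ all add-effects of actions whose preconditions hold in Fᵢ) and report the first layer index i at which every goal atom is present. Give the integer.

1

F0 = init (11 atoms)
F1 = F0 ∪ {above(f,f), at(b), at(e), linked(b), linked(c), linked(e)}  (17 atoms)
goal ⊆ F1  ⇒  h_max = 1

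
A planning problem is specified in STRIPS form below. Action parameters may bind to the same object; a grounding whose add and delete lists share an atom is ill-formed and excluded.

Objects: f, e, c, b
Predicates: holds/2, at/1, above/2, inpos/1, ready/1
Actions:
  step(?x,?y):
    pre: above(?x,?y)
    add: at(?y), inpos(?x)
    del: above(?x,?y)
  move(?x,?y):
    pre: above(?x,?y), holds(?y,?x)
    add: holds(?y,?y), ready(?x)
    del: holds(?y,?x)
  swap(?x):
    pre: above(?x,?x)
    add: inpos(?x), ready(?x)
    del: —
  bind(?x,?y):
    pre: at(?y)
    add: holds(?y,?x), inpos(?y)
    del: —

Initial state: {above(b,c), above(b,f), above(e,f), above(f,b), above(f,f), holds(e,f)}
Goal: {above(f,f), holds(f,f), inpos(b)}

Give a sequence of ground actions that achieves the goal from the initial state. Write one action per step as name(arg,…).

step(b,f); bind(f,f)

1. step(b,f)  →  {above(b,c), above(e,f), above(f,b), above(f,f), at(f), holds(e,f), inpos(b)}
2. bind(f,f)  →  {above(b,c), above(e,f), above(f,b), above(f,f), at(f), holds(e,f), holds(f,f), inpos(b), inpos(f)}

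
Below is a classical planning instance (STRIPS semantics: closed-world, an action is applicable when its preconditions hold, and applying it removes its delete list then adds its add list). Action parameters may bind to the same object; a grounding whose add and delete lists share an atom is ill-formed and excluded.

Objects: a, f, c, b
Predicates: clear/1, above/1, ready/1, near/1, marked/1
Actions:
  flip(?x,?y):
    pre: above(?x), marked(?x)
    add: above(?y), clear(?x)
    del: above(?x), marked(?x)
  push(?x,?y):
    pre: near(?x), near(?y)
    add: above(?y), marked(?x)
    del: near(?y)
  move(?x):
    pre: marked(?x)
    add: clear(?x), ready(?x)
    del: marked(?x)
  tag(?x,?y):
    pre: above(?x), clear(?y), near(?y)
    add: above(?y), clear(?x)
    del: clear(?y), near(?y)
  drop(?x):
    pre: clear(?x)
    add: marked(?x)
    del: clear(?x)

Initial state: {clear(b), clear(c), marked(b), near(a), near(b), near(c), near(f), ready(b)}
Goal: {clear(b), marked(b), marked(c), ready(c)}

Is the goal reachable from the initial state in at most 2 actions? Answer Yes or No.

1. push(c,a)  →  {above(a), clear(b), clear(c), marked(b), marked(c), near(b), near(c), near(f), ready(b)}
2. move(c)  →  {above(a), clear(b), clear(c), marked(b), near(b), near(c), near(f), ready(b), ready(c)}
3. push(c,f)  →  {above(a), above(f), clear(b), clear(c), marked(b), marked(c), near(b), near(c), ready(b), ready(c)}
optimal plan length = 3; 3 > 2

No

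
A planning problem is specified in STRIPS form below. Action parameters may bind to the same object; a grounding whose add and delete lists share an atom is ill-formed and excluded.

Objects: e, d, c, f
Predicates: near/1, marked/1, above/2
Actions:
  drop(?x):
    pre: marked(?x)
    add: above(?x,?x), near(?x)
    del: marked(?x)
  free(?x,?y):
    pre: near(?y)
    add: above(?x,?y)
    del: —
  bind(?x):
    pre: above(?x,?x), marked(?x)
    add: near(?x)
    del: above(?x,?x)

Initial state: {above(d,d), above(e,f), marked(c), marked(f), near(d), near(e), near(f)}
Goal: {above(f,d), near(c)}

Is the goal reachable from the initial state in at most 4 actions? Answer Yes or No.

Yes

1. drop(c)  →  {above(c,c), above(d,d), above(e,f), marked(f), near(c), near(d), near(e), near(f)}
2. free(f,d)  →  {above(c,c), above(d,d), above(e,f), above(f,d), marked(f), near(c), near(d), near(e), near(f)}
optimal plan length = 2; 2 ≤ 4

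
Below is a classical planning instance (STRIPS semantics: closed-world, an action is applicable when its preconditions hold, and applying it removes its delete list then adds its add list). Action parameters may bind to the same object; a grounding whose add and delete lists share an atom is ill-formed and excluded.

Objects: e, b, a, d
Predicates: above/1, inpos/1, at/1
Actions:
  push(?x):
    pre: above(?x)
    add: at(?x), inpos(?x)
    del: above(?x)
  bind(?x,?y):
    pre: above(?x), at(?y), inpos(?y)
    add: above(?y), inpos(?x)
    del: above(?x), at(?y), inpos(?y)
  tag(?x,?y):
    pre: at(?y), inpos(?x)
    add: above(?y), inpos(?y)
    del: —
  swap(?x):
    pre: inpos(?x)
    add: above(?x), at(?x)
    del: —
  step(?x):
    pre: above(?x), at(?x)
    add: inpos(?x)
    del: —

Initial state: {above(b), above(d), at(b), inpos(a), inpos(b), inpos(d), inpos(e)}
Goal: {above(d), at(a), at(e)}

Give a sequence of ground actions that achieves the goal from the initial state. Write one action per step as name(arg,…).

1. swap(e)  →  {above(b), above(d), above(e), at(b), at(e), inpos(a), inpos(b), inpos(d), inpos(e)}
2. swap(a)  →  {above(a), above(b), above(d), above(e), at(a), at(b), at(e), inpos(a), inpos(b), inpos(d), inpos(e)}

swap(e); swap(a)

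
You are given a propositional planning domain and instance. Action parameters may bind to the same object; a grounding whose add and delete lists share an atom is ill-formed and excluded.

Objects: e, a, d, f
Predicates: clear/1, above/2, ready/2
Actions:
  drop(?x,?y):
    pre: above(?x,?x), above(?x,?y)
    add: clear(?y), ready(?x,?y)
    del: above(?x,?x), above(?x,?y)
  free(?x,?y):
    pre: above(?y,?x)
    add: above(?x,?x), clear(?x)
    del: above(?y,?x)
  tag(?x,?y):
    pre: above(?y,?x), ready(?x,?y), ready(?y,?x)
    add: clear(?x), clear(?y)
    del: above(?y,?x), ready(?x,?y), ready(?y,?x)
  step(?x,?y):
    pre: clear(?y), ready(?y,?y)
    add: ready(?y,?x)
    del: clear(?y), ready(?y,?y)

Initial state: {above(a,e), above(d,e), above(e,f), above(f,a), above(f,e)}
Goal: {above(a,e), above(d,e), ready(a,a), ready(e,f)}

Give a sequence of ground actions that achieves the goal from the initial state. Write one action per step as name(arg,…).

1. free(e,f)  →  {above(a,e), above(d,e), above(e,e), above(e,f), above(f,a), clear(e)}
2. drop(e,f)  →  {above(a,e), above(d,e), above(f,a), clear(e), clear(f), ready(e,f)}
3. free(a,f)  →  {above(a,a), above(a,e), above(d,e), clear(a), clear(e), clear(f), ready(e,f)}
4. drop(a,a)  →  {above(a,e), above(d,e), clear(a), clear(e), clear(f), ready(a,a), ready(e,f)}

free(e,f); drop(e,f); free(a,f); drop(a,a)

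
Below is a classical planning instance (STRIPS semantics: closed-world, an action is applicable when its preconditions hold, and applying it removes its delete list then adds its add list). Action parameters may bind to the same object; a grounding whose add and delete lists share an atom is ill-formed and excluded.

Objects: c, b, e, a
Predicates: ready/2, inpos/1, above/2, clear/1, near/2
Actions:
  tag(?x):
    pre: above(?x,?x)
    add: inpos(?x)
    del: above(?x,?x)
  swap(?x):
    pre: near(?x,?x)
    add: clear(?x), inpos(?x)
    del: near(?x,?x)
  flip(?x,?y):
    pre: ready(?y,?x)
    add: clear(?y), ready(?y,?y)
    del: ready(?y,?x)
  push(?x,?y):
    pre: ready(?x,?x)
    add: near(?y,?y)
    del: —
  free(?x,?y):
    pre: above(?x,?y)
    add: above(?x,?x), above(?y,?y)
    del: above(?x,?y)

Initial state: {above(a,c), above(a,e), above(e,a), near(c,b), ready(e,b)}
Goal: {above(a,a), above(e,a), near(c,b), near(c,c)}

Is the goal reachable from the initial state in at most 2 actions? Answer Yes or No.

No

1. flip(b,e)  →  {above(a,c), above(a,e), above(e,a), clear(e), near(c,b), ready(e,e)}
2. push(e,c)  →  {above(a,c), above(a,e), above(e,a), clear(e), near(c,b), near(c,c), ready(e,e)}
3. free(a,c)  →  {above(a,a), above(a,e), above(c,c), above(e,a), clear(e), near(c,b), near(c,c), ready(e,e)}
optimal plan length = 3; 3 > 2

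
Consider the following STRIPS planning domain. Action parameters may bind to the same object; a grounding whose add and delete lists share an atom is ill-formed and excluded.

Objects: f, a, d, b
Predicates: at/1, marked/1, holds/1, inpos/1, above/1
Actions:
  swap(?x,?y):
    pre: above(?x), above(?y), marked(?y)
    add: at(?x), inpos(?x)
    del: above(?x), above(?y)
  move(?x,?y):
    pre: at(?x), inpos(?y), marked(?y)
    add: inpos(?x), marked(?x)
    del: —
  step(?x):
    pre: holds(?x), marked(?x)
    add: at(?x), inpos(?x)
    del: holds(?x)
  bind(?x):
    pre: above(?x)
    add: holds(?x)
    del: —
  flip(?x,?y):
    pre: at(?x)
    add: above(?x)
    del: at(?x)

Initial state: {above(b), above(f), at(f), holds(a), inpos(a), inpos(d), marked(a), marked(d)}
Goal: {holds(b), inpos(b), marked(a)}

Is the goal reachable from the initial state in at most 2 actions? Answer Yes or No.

1. move(f,a)  →  {above(b), above(f), at(f), holds(a), inpos(a), inpos(d), inpos(f), marked(a), marked(d), marked(f)}
2. bind(b)  →  {above(b), above(f), at(f), holds(a), holds(b), inpos(a), inpos(d), inpos(f), marked(a), marked(d), marked(f)}
3. swap(b,f)  →  {at(b), at(f), holds(a), holds(b), inpos(a), inpos(b), inpos(d), inpos(f), marked(a), marked(d), marked(f)}
optimal plan length = 3; 3 > 2

No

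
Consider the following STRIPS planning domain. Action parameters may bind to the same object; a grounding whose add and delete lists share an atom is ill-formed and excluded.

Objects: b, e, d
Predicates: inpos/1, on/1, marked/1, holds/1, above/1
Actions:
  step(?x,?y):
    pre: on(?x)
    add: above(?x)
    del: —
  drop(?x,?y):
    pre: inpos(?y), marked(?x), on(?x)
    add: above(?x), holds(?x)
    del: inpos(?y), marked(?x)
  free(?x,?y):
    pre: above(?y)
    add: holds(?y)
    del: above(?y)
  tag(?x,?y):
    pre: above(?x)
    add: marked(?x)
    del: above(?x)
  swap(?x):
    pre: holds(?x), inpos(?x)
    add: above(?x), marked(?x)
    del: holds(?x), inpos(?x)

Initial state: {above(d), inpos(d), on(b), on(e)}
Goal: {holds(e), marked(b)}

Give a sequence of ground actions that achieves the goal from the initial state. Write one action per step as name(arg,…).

1. step(b,b)  →  {above(b), above(d), inpos(d), on(b), on(e)}
2. step(e,b)  →  {above(b), above(d), above(e), inpos(d), on(b), on(e)}
3. free(b,e)  →  {above(b), above(d), holds(e), inpos(d), on(b), on(e)}
4. tag(b,b)  →  {above(d), holds(e), inpos(d), marked(b), on(b), on(e)}

step(b,b); step(e,b); free(b,e); tag(b,b)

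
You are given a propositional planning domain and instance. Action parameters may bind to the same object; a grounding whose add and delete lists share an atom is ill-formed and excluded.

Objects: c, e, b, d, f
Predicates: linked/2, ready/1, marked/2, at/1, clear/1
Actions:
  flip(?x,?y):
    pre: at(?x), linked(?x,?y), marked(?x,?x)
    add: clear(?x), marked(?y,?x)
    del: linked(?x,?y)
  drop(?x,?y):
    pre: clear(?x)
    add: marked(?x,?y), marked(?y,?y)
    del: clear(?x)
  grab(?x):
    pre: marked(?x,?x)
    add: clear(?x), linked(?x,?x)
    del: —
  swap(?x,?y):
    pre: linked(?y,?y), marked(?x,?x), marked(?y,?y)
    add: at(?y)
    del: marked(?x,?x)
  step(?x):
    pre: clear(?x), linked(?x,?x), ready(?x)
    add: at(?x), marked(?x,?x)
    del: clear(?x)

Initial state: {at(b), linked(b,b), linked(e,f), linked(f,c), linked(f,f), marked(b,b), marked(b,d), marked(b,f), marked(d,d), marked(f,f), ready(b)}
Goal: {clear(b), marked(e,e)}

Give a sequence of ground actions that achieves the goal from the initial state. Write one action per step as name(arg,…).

1. flip(b,b)  →  {at(b), clear(b), linked(e,f), linked(f,c), linked(f,f), marked(b,b), marked(b,d), marked(b,f), marked(d,d), marked(f,f), ready(b)}
2. drop(b,e)  →  {at(b), linked(e,f), linked(f,c), linked(f,f), marked(b,b), marked(b,d), marked(b,e), marked(b,f), marked(d,d), marked(e,e), marked(f,f), ready(b)}
3. grab(b)  →  {at(b), clear(b), linked(b,b), linked(e,f), linked(f,c), linked(f,f), marked(b,b), marked(b,d), marked(b,e), marked(b,f), marked(d,d), marked(e,e), marked(f,f), ready(b)}

flip(b,b); drop(b,e); grab(b)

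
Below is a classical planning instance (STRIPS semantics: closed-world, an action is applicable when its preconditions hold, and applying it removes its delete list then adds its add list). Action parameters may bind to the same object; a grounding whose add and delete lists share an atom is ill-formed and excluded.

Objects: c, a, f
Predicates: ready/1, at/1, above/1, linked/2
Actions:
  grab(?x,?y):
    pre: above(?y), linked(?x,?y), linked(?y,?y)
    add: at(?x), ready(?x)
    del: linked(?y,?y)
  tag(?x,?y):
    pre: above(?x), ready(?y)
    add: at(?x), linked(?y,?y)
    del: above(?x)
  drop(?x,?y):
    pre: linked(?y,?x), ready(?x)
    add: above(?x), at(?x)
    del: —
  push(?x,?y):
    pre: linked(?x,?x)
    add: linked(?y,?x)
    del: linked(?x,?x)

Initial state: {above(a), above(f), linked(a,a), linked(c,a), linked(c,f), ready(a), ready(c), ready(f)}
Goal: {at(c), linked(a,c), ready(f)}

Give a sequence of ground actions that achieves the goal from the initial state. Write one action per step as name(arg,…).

grab(c,a); tag(a,c); push(c,a)

1. grab(c,a)  →  {above(a), above(f), at(c), linked(c,a), linked(c,f), ready(a), ready(c), ready(f)}
2. tag(a,c)  →  {above(f), at(a), at(c), linked(c,a), linked(c,c), linked(c,f), ready(a), ready(c), ready(f)}
3. push(c,a)  →  {above(f), at(a), at(c), linked(a,c), linked(c,a), linked(c,f), ready(a), ready(c), ready(f)}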